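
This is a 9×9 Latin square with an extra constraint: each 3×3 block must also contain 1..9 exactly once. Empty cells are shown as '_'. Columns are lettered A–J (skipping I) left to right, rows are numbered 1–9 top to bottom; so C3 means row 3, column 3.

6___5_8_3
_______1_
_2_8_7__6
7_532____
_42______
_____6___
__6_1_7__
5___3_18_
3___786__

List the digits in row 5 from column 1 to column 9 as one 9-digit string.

942785361

C3 = 3 (hidden single in row 3).
F2 = 3 (hidden single in row 2).
A3 = 1 (hidden single in row 3).
H5 = 6: in row 5, 6 can only go here (every other open cell in that row sees a 6).
B4 = 6 (hidden single in row 4).
J4 = 8 (hidden single in row 4).
F4 = 1 (hidden single in row 4).
D1 = 1 (hidden single in row 1).
J5 = 1: in row 5, 1 can only go here (every other open cell in that row sees a 1).
G5 = 3: in row 5, 3 can only go here (every other open cell in that row sees a 3).
D5 = 7: in row 5, 7 can only go here (every other open cell in that row sees a 7).
F5 = 5: in row 5, 5 can only go here (every other open cell in that row sees a 5).
B6 = 3 (hidden single in row 6).
C6 = 1 (hidden single in row 6).
H7 = 3 (hidden single in row 7).
D8 = 6 (hidden single in row 8).
E2 = 6 (hidden single in row 2).
B9 = 1 (hidden single in row 9).
A7 = 2 (hidden single in column 1).
B7 = 8 (hidden single in row 7).
A2 = 4 (hidden single in column 1).
C2 = 8 (hidden single in row 2).
B2 = 5 (hidden single in column 2).
J2 = 7 (hidden single in row 2).
H6 = 7 (hidden single in row 6).
Singles propagation stalls before every target cell is settled. Branch on D2 (candidates {2,9}).
  Try D2 = 9: this forces G2=2, E3=4, D6=4, D7=5, D9=2; then column 8 has no cell left for 2 — contradiction.
So D2 = 2.
G2 = 9 (sole candidate).
G4 = 4 (sole candidate).
H4 = 9 (sole candidate).
G3 = 5 (sole candidate).
H3 = 4 (sole candidate).
G6 = 2 (sole candidate).
J6 = 5 (sole candidate).
H1 = 2 (sole candidate).
E3 = 9 (sole candidate).
E5 = 8: row 5 has {1,2,3,4,5,6,7}; col 5 has {1,2,3,5,6,7,9}; box has {1,2,3,5,6,7} → only 8 remains.
E6 = 4 (sole candidate).
H9 = 5 (sole candidate).
F1 = 4 (sole candidate).
A5 = 9: row 5 has {1,2,3,4,5,6,7,8}; col 1 has {1,2,3,4,5,6,7}; box has {1,2,3,4,5,6,7} → only 9 remains.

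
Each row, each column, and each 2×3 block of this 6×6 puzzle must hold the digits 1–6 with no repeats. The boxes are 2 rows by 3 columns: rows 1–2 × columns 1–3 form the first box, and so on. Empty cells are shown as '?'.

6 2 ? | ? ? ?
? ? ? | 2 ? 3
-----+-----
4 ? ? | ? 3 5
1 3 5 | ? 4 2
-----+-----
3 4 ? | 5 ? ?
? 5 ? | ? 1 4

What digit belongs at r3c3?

2

r1c5 = 5: row 1 has {2,6}; col 5 has {1,3,4}; box has {2,3} → only 5 remains.
r1c6 = 1: row 1 has {2,5,6}; col 6 has {2,3,4,5}; box has {2,3,5} → only 1 remains.
r2c1 = 5: row 2 has {2,3}; col 1 has {1,3,4,6}; box has {2,6} → only 5 remains.
r2c2 = 1: row 2 has {2,3,5}; col 2 has {2,3,4,5}; box has {2,5,6} → only 1 remains.
r2c3 = 4: row 2 has {1,2,3,5}; col 3 has {5}; box has {1,2,5,6} → only 4 remains.
r2c5 = 6: row 2 has {1,2,3,4,5}; col 5 has {1,3,4,5}; box has {1,2,3,5} → only 6 remains.
r3c2 = 6: row 3 has {3,4,5}; col 2 has {1,2,3,4,5}; box has {1,3,4,5} → only 6 remains.
r3c3 = 2: row 3 has {3,4,5,6}; col 3 has {4,5}; box has {1,3,4,5,6} → only 2 remains.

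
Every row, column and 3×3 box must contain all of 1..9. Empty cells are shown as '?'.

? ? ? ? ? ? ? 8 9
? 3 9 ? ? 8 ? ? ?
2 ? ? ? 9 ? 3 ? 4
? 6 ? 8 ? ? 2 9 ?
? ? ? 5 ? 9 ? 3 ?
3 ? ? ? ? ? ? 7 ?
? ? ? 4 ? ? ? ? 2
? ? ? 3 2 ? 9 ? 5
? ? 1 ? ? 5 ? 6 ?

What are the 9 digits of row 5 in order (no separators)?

R4C9 = 1: row 4 has {2,6,8,9}; col 9 has {2,4,5,9}; box has {2,3,7,9} → only 1 remains.
R7C8 = 1: row 7 has {2,4}; col 8 has {3,6,7,8,9}; box has {2,5,6,9} → only 1 remains.
R8C8 = 4: row 8 has {2,3,5,9}; col 8 has {1,3,6,7,8,9}; box has {1,2,5,6,9} → only 4 remains.
R3C8 = 5: row 3 has {2,3,4,9}; col 8 has {1,3,4,6,7,8,9}; box has {3,4,8,9} → only 5 remains.
R2C8 = 2: row 2 has {3,8,9}; col 8 has {1,3,4,5,6,7,8,9}; box has {3,4,5,8,9} → only 2 remains.
R6C2 = 9: in row 6, 9 can only go here (every other open cell in that row sees a 9).
R7C3 = 3: in row 7, 3 can only go here (every other open cell in that row sees a 3).
R7C1 = 9: in row 7, 9 can only go here (every other open cell in that row sees a 9).
R7C2 = 5: in row 7, 5 can only go here (every other open cell in that row sees a 5).
R8C6 = 1: in row 8, 1 can only go here (every other open cell in that row sees a 1).
R9C2 = 2: in row 9, 2 can only go here (every other open cell in that row sees a 2).
R9C9 = 3: in row 9, 3 can only go here (every other open cell in that row sees a 3).
R9C4 = 9: in row 9, 9 can only go here (every other open cell in that row sees a 9).
R5C3 = 2: in row 5, 2 can only go here (every other open cell in that row sees a 2).
R9C1 = 4: in row 9, 4 can only go here (every other open cell in that row sees a 4).
R2C5 = 4: in row 2, 4 can only go here (every other open cell in that row sees a 4).
R2C1 = 5: in row 2, 5 can only go here (every other open cell in that row sees a 5).
R4C1 = 7: row 4 has {1,2,6,8,9}; col 1 has {2,3,4,5,9}; box has {2,3,6,9} → only 7 remains.
R4C5 = 3: row 4 has {1,2,6,7,8,9}; col 5 has {2,4,9}; box has {5,8,9} → only 3 remains.
R4C6 = 4: row 4 has {1,2,3,6,7,8,9}; col 6 has {1,5,8,9}; box has {3,5,8,9} → only 4 remains.
R4C3 = 5: row 4 has {1,2,3,4,6,7,8,9}; col 3 has {1,2,3,9}; box has {2,3,6,7,9} → only 5 remains.
R1C6 = 3: in row 1, 3 can only go here (every other open cell in that row sees a 3).
R1C5 = 5: in row 1, 5 can only go here (every other open cell in that row sees a 5).
R1C4 = 2: in row 1, 2 can only go here (every other open cell in that row sees a 2).
R5C5 = 7: in row 5, 7 can only go here (every other open cell in that row sees a 7).
R9C5 = 8: row 9 has {1,2,3,4,5,6,9}; col 5 has {2,3,4,5,7,9}; box has {1,2,3,4,5,9} → only 8 remains.
R9C7 = 7: row 9 has {1,2,3,4,5,6,8,9}; col 7 has {2,3,9}; box has {1,2,3,4,5,6,9} → only 7 remains.
R7C5 = 6: row 7 has {1,2,3,4,5,9}; col 5 has {2,3,4,5,7,8,9}; box has {1,2,3,4,5,8,9} → only 6 remains.
R7C6 = 7: row 7 has {1,2,3,4,5,6,9}; col 6 has {1,3,4,5,8,9}; box has {1,2,3,4,5,6,8,9} → only 7 remains.
R7C7 = 8: row 7 has {1,2,3,4,5,6,7,9}; col 7 has {2,3,7,9}; box has {1,2,3,4,5,6,7,9} → only 8 remains.
R3C6 = 6: row 3 has {2,3,4,5,9}; col 6 has {1,3,4,5,7,8,9}; box has {2,3,4,5,8,9} → only 6 remains.
R6C5 = 1: row 6 has {3,7,9}; col 5 has {2,3,4,5,6,7,8,9}; box has {3,4,5,7,8,9} → only 1 remains.
R6C6 = 2: row 6 has {1,3,7,9}; col 6 has {1,3,4,5,6,7,8,9}; box has {1,3,4,5,7,8,9} → only 2 remains.
R6C4 = 6: row 6 has {1,2,3,7,9}; col 4 has {2,3,4,5,8,9}; box has {1,2,3,4,5,7,8,9} → only 6 remains.
R6C9 = 8: row 6 has {1,2,3,6,7,9}; col 9 has {1,2,3,4,5,9}; box has {1,2,3,7,9} → only 8 remains.
R5C9 = 6: row 5 has {2,3,5,7,9}; col 9 has {1,2,3,4,5,8,9}; box has {1,2,3,7,8,9} → only 6 remains.
R6C3 = 4: row 6 has {1,2,3,6,7,8,9}; col 3 has {1,2,3,5,9}; box has {2,3,5,6,7,9} → only 4 remains.
R6C7 = 5: row 6 has {1,2,3,4,6,7,8,9}; col 7 has {2,3,7,8,9}; box has {1,2,3,6,7,8,9} → only 5 remains.
R2C9 = 7: row 2 has {2,3,4,5,8,9}; col 9 has {1,2,3,4,5,6,8,9}; box has {2,3,4,5,8,9} → only 7 remains.
R5C7 = 4: row 5 has {2,3,5,6,7,9}; col 7 has {2,3,5,7,8,9}; box has {1,2,3,5,6,7,8,9} → only 4 remains.
R2C4 = 1: row 2 has {2,3,4,5,7,8,9}; col 4 has {2,3,4,5,6,8,9}; box has {2,3,4,5,6,8,9} → only 1 remains.
R2C7 = 6: row 2 has {1,2,3,4,5,7,8,9}; col 7 has {2,3,4,5,7,8,9}; box has {2,3,4,5,7,8,9} → only 6 remains.
R3C4 = 7: row 3 has {2,3,4,5,6,9}; col 4 has {1,2,3,4,5,6,8,9}; box has {1,2,3,4,5,6,8,9} → only 7 remains.
R1C7 = 1: row 1 has {2,3,5,8,9}; col 7 has {2,3,4,5,6,7,8,9}; box has {2,3,4,5,6,7,8,9} → only 1 remains.
R3C3 = 8: row 3 has {2,3,4,5,6,7,9}; col 3 has {1,2,3,4,5,9}; box has {2,3,5,9} → only 8 remains.
R1C1 = 6: row 1 has {1,2,3,5,8,9}; col 1 has {2,3,4,5,7,9}; box has {2,3,5,8,9} → only 6 remains.
R1C3 = 7: row 1 has {1,2,3,5,6,8,9}; col 3 has {1,2,3,4,5,8,9}; box has {2,3,5,6,8,9} → only 7 remains.
R3C2 = 1: row 3 has {2,3,4,5,6,7,8,9}; col 2 has {2,3,5,6,9}; box has {2,3,5,6,7,8,9} → only 1 remains.
R5C2 = 8: row 5 has {2,3,4,5,6,7,9}; col 2 has {1,2,3,5,6,9}; box has {2,3,4,5,6,7,9} → only 8 remains.
R8C1 = 8: row 8 has {1,2,3,4,5,9}; col 1 has {2,3,4,5,6,7,9}; box has {1,2,3,4,5,9} → only 8 remains.
R8C2 = 7: row 8 has {1,2,3,4,5,8,9}; col 2 has {1,2,3,5,6,8,9}; box has {1,2,3,4,5,8,9} → only 7 remains.
R8C3 = 6: row 8 has {1,2,3,4,5,7,8,9}; col 3 has {1,2,3,4,5,7,8,9}; box has {1,2,3,4,5,7,8,9} → only 6 remains.
R1C2 = 4: row 1 has {1,2,3,5,6,7,8,9}; col 2 has {1,2,3,5,6,7,8,9}; box has {1,2,3,5,6,7,8,9} → only 4 remains.
R5C1 = 1: row 5 has {2,3,4,5,6,7,8,9}; col 1 has {2,3,4,5,6,7,8,9}; box has {2,3,4,5,6,7,8,9} → only 1 remains.

182579436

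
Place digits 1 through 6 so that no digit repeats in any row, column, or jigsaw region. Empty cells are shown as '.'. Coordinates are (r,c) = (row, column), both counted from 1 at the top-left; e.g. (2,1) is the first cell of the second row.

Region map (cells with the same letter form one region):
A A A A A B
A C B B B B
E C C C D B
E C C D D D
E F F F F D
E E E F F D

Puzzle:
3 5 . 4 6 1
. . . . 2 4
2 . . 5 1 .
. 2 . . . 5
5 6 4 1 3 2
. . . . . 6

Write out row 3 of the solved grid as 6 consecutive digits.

246513

(1,3) = 2 (sole candidate).
(2,1) = 1 (sole candidate).
(2,2) = 3 (sole candidate).
(2,4) = 6 (sole candidate).
(3,2) = 4: row 3 has {1,2,5}; col 2 has {2,3,5,6}; region has {2,3,5} → only 4 remains.
(3,3) = 6: row 3 has {1,2,4,5}; col 3 has {2,4}; region has {2,3,4,5} → only 6 remains.
(3,6) = 3: row 3 has {1,2,4,5,6}; col 6 has {1,2,4,5,6}; region has {1,2,4,6} → only 3 remains.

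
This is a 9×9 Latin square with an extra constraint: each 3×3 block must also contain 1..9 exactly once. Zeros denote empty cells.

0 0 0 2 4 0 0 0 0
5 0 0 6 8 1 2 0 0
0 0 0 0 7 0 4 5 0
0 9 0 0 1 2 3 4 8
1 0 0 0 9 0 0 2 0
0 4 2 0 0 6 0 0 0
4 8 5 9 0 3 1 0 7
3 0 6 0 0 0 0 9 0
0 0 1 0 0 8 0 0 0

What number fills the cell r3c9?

r3c4 = 3 (sole candidate).
r3c6 = 9 (sole candidate).
r4c3 = 7 (sole candidate).
r4c4 = 5 (sole candidate).
r6c1 = 8 (sole candidate).
r6c4 = 7 (sole candidate).
r6c5 = 3 (sole candidate).
r6c8 = 1 (sole candidate).
r7c8 = 6 (sole candidate).
r9c4 = 4 (sole candidate).
r9c7 = 5 (sole candidate).
r9c8 = 3 (sole candidate).
r9c9 = 2 (sole candidate).
r1c6 = 5 (sole candidate).
r2c8 = 7 (sole candidate).
r3c3 = 8 (sole candidate).
r4c1 = 6 (sole candidate).
r5c3 = 3 (sole candidate).
r5c4 = 8 (sole candidate).
r5c6 = 4 (sole candidate).
r6c7 = 9 (sole candidate).
r6c9 = 5 (sole candidate).
r7c5 = 2 (sole candidate).
r8c4 = 1 (sole candidate).
r8c5 = 5 (sole candidate).
r8c6 = 7 (sole candidate).
r8c7 = 8 (sole candidate).
r8c9 = 4 (sole candidate).
r9c2 = 7 (sole candidate).
r9c5 = 6 (sole candidate).
r1c3 = 9 (sole candidate).
r1c7 = 6 (sole candidate).
r1c8 = 8 (sole candidate).
r2c2 = 3 (sole candidate).
r2c3 = 4 (sole candidate).
r2c9 = 9 (sole candidate).
r3c1 = 2 (sole candidate).
r3c9 = 1: row 3 has {2,3,4,5,7,8,9}; col 9 has {2,4,5,7,8,9}; box has {2,4,5,6,7,8,9} → only 1 remains.

1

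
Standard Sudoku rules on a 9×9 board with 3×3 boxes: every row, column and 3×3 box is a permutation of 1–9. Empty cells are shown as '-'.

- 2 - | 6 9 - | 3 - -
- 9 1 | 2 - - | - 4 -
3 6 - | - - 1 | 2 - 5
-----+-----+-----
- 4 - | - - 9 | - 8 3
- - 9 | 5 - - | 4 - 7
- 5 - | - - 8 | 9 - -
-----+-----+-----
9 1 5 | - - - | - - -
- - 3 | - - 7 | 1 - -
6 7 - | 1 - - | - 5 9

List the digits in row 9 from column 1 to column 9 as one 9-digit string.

674132859

r4c4 = 7: row 4 has {3,4,8,9}; col 4 has {1,2,5,6}; box has {5,8,9} → only 7 remains.
r8c2 = 8: row 8 has {1,3,7}; col 2 has {1,2,4,5,6,7,9}; box has {1,3,5,6,7,9} → only 8 remains.
r9c7 = 8: row 9 has {1,5,6,7,9}; col 7 has {1,2,3,4,9}; box has {1,5,9} → only 8 remains.
r5c2 = 3: row 5 has {4,5,7,9}; col 2 has {1,2,4,5,6,7,8,9}; box has {4,5,9} → only 3 remains.
r3c8 = 9: in row 3, 9 can only go here (every other open cell in that row sees a 9).
r4c7 = 5: in row 4, 5 can only go here (every other open cell in that row sees a 5).
r5c1 = 8: in row 5, 8 can only go here (every other open cell in that row sees an 8).
r8c5 = 5: in row 8, 5 can only go here (every other open cell in that row sees a 5).
r8c4 = 9: in row 8, 9 can only go here (every other open cell in that row sees a 9).
r7c8 = 3: in column 8, 3 can only go here (every other open cell in that column sees a 3).
r7c7 = 7: in row 7, 7 can only go here (every other open cell in that row sees a 7).
r2c7 = 6: row 2 has {1,2,4,9}; col 7 has {1,2,3,4,5,7,8,9}; box has {2,3,4,5,9} → only 6 remains.
r2c9 = 8: row 2 has {1,2,4,6,9}; col 9 has {3,5,7,9}; box has {2,3,4,5,6,9} → only 8 remains.
r1c9 = 1: row 1 has {2,3,6,9}; col 9 has {3,5,7,8,9}; box has {2,3,4,5,6,8,9} → only 1 remains.
r1c8 = 7: row 1 has {1,2,3,6,9}; col 8 has {3,4,5,8,9}; box has {1,2,3,4,5,6,8,9} → only 7 remains.
r1c3 = 8: in row 1, 8 can only go here (every other open cell in that row sees an 8).
r6c4 = 3: in column 4, 3 can only go here (every other open cell in that column sees a 3).
r6c5 = 4: in row 6, 4 can only go here (every other open cell in that row sees a 4).
Singles propagation stalls; r9c3 is still open with candidates {2,4}.
  Try r9c3 = 2: this forces r4c3=6, r6c3=7, r8c1=4, r9c5=3, r9c6=4; then row 1 has no cell left for 4 — contradiction.
So r9c3 = 4.
r3c3 = 7 (sole candidate).
r3c5 = 8 (sole candidate).
r8c1 = 2 (sole candidate).
r8c8 = 6 (sole candidate).
r8c9 = 4 (sole candidate).
r2c1 = 5 (sole candidate).
r2c6 = 3 (sole candidate).
r3c4 = 4 (sole candidate).
r4c1 = 1 (sole candidate).
r6c1 = 7 (sole candidate).
r7c4 = 8 (sole candidate).
r7c9 = 2 (sole candidate).
r9c6 = 2: row 9 has {1,4,5,6,7,8,9}; col 6 has {1,3,7,8,9}; box has {1,5,7,8,9} → only 2 remains.
r1c1 = 4 (sole candidate).
r1c6 = 5 (sole candidate).
r2c5 = 7 (sole candidate).
r5c6 = 6 (sole candidate).
r6c9 = 6 (sole candidate).
r7c5 = 6 (sole candidate).
r7c6 = 4 (sole candidate).
r9c5 = 3: row 9 has {1,2,4,5,6,7,8,9}; col 5 has {4,5,6,7,8,9}; box has {1,2,4,5,6,7,8,9} → only 3 remains.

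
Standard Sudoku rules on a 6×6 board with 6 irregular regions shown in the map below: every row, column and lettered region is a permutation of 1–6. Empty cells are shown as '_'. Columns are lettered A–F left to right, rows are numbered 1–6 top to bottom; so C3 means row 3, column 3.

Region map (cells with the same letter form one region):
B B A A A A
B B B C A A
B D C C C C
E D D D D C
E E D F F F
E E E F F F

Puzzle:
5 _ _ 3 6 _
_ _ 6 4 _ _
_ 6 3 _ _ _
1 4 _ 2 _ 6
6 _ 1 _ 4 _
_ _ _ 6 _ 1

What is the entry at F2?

C4 = 5: row 4 has {1,2,4,6}; col 3 has {1,3,6}; region has {1,2,4,6} → only 5 remains.
E4 = 3: row 4 has {1,2,4,5,6}; col 5 has {4,6}; region has {1,2,4,5,6} → only 3 remains.
D5 = 5: row 5 has {1,4,6}; col 4 has {2,3,4,6}; region has {1,4,6} → only 5 remains.
E6 = 2: row 6 has {1,6}; col 5 has {3,4,6}; region has {1,4,5,6} → only 2 remains.
D3 = 1: row 3 has {3,6}; col 4 has {2,3,4,5,6}; region has {3,4,6} → only 1 remains.
E3 = 5: row 3 has {1,3,6}; col 5 has {2,3,4,6}; region has {1,3,4,6} → only 5 remains.
F3 = 2: row 3 has {1,3,5,6}; col 6 has {1,6}; region has {1,3,4,5,6} → only 2 remains.
F5 = 3: row 5 has {1,4,5,6}; col 6 has {1,2,6}; region has {1,2,4,5,6} → only 3 remains.
C6 = 4: row 6 has {1,2,6}; col 3 has {1,3,5,6}; region has {1,6} → only 4 remains.
C1 = 2: row 1 has {3,5,6}; col 3 has {1,3,4,5,6}; region has {3,6} → only 2 remains.
F1 = 4: row 1 has {2,3,5,6}; col 6 has {1,2,3,6}; region has {2,3,6} → only 4 remains.
E2 = 1: row 2 has {4,6}; col 5 has {2,3,4,5,6}; region has {2,3,4,6} → only 1 remains.
F2 = 5: row 2 has {1,4,6}; col 6 has {1,2,3,4,6}; region has {1,2,3,4,6} → only 5 remains.

5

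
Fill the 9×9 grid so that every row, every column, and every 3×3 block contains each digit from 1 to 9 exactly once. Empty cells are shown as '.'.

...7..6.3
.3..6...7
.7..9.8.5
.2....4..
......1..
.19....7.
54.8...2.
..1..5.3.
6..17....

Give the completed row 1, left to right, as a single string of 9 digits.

R7C5 = 3 (sole candidate).
R7C3 = 7 (sole candidate).
R7C7 = 9 (sole candidate).
R8C7 = 7 (sole candidate).
R9C7 = 5 (sole candidate).
R2C7 = 2 (sole candidate).
R6C7 = 3 (sole candidate).
R7C6 = 6 (sole candidate).
R7C9 = 1 (sole candidate).
R3C3 = 6 (hidden single in row 3).
R8C9 = 6 (hidden single in row 8).
R6C4 = 6 (hidden single in row 6).
R4C8 = 6 (hidden single in row 4).
R5C2 = 6 (hidden single in row 5).
R6C5 = 5 (hidden single in row 6).
R4C3 = 5 (hidden single in row 4).
R1C2 = 5: in row 1, 5 can only go here (every other open cell in that row sees a 5).
R2C4 = 5 (hidden single in row 2).
R5C8 = 5 (hidden single in row 5).
R9C3 = 3 (hidden single in row 9).
R9C6 = 2 (hidden single in row 9).
R8C5 = 4 (sole candidate).
R8C4 = 9 (sole candidate).
R4C4 = 3 (sole candidate).
R8C2 = 8 (sole candidate).
R9C2 = 9 (sole candidate).
R8C1 = 2 (sole candidate).
R3C4 = 2 (hidden single in row 3).
R3C6 = 3 (hidden single in row 3).
R5C4 = 4 (sole candidate).
R6C6 = 8 (sole candidate).
R6C9 = 2 (sole candidate).
R4C5 = 1 (sole candidate).
R5C3 = 8 (sole candidate).
R5C5 = 2 (sole candidate).
R5C9 = 9 (sole candidate).
R6C1 = 4 (sole candidate).
R1C5 = 8: row 1 has {3,5,6,7}; col 5 has {1,2,3,4,5,6,7,9}; box has {2,3,5,6,7,9} → only 8 remains.
R2C3 = 4 (sole candidate).
R2C6 = 1 (sole candidate).
R2C8 = 9 (sole candidate).
R3C1 = 1 (sole candidate).
R3C8 = 4 (sole candidate).
R4C1 = 7 (sole candidate).
R4C6 = 9 (sole candidate).
R4C9 = 8 (sole candidate).
R5C1 = 3 (sole candidate).
R5C6 = 7 (sole candidate).
R9C8 = 8 (sole candidate).
R9C9 = 4 (sole candidate).
R1C1 = 9: row 1 has {3,5,6,7,8}; col 1 has {1,2,3,4,5,6,7}; box has {1,3,4,5,6,7} → only 9 remains.
R1C3 = 2: row 1 has {3,5,6,7,8,9}; col 3 has {1,3,4,5,6,7,8,9}; box has {1,3,4,5,6,7,9} → only 2 remains.
R1C6 = 4: row 1 has {2,3,5,6,7,8,9}; col 6 has {1,2,3,5,6,7,8,9}; box has {1,2,3,5,6,7,8,9} → only 4 remains.
R1C8 = 1: row 1 has {2,3,4,5,6,7,8,9}; col 8 has {2,3,4,5,6,7,8,9}; box has {2,3,4,5,6,7,8,9} → only 1 remains.

952784613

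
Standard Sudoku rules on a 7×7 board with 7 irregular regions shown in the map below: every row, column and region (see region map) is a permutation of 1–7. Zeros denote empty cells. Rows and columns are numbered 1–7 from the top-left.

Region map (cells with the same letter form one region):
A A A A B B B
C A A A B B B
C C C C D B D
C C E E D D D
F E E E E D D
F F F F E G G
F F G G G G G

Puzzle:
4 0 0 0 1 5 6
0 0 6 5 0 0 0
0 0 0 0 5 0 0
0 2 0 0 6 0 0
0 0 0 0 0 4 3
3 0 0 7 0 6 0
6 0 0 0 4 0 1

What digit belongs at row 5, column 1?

2

row 4, column 7 = 7: row 4 has {2,6}; col 7 has {1,3,6}; region has {3,4,5,6} → only 7 remains.
row 6, column 5 = 2: row 6 has {3,6,7}; col 5 has {1,4,5,6}; region has {} → only 2 remains.
row 6, column 7 = 5: row 6 has {2,3,6,7}; col 7 has {1,3,6,7}; region has {1,4,6} → only 5 remains.
row 7, column 2 = 5: row 7 has {1,4,6}; col 2 has {2}; region has {3,6,7} → only 5 remains.
row 3, column 7 = 2: row 3 has {5}; col 7 has {1,3,5,6,7}; region has {3,4,5,6,7} → only 2 remains.
row 4, column 6 = 1: row 4 has {2,6,7}; col 6 has {4,5,6}; region has {2,3,4,5,6,7} → only 1 remains.
row 5, column 5 = 7: row 5 has {3,4}; col 5 has {1,2,4,5,6}; region has {2} → only 7 remains.
row 2, column 5 = 3: row 2 has {5,6}; col 5 has {1,2,4,5,6,7}; region has {1,5,6} → only 3 remains.
row 2, column 7 = 4: row 2 has {3,5,6}; col 7 has {1,2,3,5,6,7}; region has {1,3,5,6} → only 4 remains.
row 3, column 6 = 7: row 3 has {2,5}; col 6 has {1,4,5,6}; region has {1,3,4,5,6} → only 7 remains.
row 4, column 1 = 5: row 4 has {1,2,6,7}; col 1 has {3,4,6}; region has {2} → only 5 remains.
row 2, column 6 = 2: row 2 has {3,4,5,6}; col 6 has {1,4,5,6,7}; region has {1,3,4,5,6,7} → only 2 remains.
row 3, column 1 = 1: row 3 has {2,5,7}; col 1 has {3,4,5,6}; region has {2,5} → only 1 remains.
row 5, column 1 = 2: row 5 has {3,4,7}; col 1 has {1,3,4,5,6}; region has {3,5,6,7} → only 2 remains.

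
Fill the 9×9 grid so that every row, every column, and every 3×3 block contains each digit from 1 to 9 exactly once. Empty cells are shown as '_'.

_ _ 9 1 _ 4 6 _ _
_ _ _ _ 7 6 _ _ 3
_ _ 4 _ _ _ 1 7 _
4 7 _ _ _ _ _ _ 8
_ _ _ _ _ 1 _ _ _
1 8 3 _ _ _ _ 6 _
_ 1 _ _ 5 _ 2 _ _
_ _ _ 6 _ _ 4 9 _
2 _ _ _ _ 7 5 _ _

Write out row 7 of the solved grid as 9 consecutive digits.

row 1, column 1 = 7: in row 1, 7 can only go here (every other open cell in that row sees a 7).
row 2, column 3 = 1: in row 2, 1 can only go here (every other open cell in that row sees a 1).
row 2, column 8 = 4: in row 2, 4 can only go here (every other open cell in that row sees a 4).
row 4, column 8 = 1: in row 4, 1 can only go here (every other open cell in that row sees a 1).
row 7, column 4 = 4: in row 7, 4 can only go here (every other open cell in that row sees a 4).
row 9, column 2 = 4: in row 9, 4 can only go here (every other open cell in that row sees a 4).
row 5, column 2 = 9: in column 2, 9 can only go here (every other open cell in that column sees a 9).
row 7, column 1 = 9: in column 1, 9 can only go here (every other open cell in that column sees a 9).
row 3, column 2 = 6: in column 2, 6 can only go here (every other open cell in that column sees a 6).
row 5, column 1 = 6: in column 1, 6 can only go here (every other open cell in that column sees a 6).
row 4, column 5 = 6: in row 4, 6 can only go here (every other open cell in that row sees a 6).
row 2, column 7 = 8: in column 7, 8 can only go here (every other open cell in that column sees an 8).
row 2, column 1 = 5: row 2 has {1,3,4,6,7,8}; col 1 has {1,2,4,6,7,9}; box has {1,4,6,7,9} → only 5 remains.
row 2, column 2 = 2: row 2 has {1,3,4,5,6,7,8}; col 2 has {1,4,6,7,8,9}; box has {1,4,5,6,7,9} → only 2 remains.
row 2, column 4 = 9: row 2 has {1,2,3,4,5,6,7,8}; col 4 has {1,4,6}; box has {1,4,6,7} → only 9 remains.
row 1, column 2 = 3: row 1 has {1,4,6,7,9}; col 2 has {1,2,4,6,7,8,9}; box has {1,2,4,5,6,7,9} → only 3 remains.
row 3, column 1 = 8: row 3 has {1,4,6,7}; col 1 has {1,2,4,5,6,7,9}; box has {1,2,3,4,5,6,7,9} → only 8 remains.
row 8, column 1 = 3: row 8 has {4,6,9}; col 1 has {1,2,4,5,6,7,8,9}; box has {1,2,4,9} → only 3 remains.
row 8, column 2 = 5: row 8 has {3,4,6,9}; col 2 has {1,2,3,4,6,7,8,9}; box has {1,2,3,4,9} → only 5 remains.
row 1, column 5 = 8: in row 1, 8 can only go here (every other open cell in that row sees an 8).
row 3, column 9 = 9: in row 3, 9 can only go here (every other open cell in that row sees a 9).
row 5, column 4 = 8: in row 5, 8 can only go here (every other open cell in that row sees an 8).
row 9, column 4 = 3: row 9 has {2,4,5,7}; col 4 has {1,4,6,8,9}; box has {4,5,6,7} → only 3 remains.
row 9, column 8 = 8: row 9 has {2,3,4,5,7}; col 8 has {1,4,6,7,9}; box has {2,4,5,9} → only 8 remains.
row 7, column 6 = 8: row 7 has {1,2,4,5,9}; col 6 has {1,4,6,7}; box has {3,4,5,6,7} → only 8 remains.
row 7, column 8 = 3: row 7 has {1,2,4,5,8,9}; col 8 has {1,4,6,7,8,9}; box has {2,4,5,8,9} → only 3 remains.
row 8, column 6 = 2: row 8 has {3,4,5,6,9}; col 6 has {1,4,6,7,8}; box has {3,4,5,6,7,8} → only 2 remains.
row 9, column 3 = 6: row 9 has {2,3,4,5,7,8}; col 3 has {1,3,4,9}; box has {1,2,3,4,5,9} → only 6 remains.
row 9, column 9 = 1: row 9 has {2,3,4,5,6,7,8}; col 9 has {3,8,9}; box has {2,3,4,5,8,9} → only 1 remains.
row 7, column 3 = 7: row 7 has {1,2,3,4,5,8,9}; col 3 has {1,3,4,6,9}; box has {1,2,3,4,5,6,9} → only 7 remains.
row 7, column 9 = 6: row 7 has {1,2,3,4,5,7,8,9}; col 9 has {1,3,8,9}; box has {1,2,3,4,5,8,9} → only 6 remains.

917458236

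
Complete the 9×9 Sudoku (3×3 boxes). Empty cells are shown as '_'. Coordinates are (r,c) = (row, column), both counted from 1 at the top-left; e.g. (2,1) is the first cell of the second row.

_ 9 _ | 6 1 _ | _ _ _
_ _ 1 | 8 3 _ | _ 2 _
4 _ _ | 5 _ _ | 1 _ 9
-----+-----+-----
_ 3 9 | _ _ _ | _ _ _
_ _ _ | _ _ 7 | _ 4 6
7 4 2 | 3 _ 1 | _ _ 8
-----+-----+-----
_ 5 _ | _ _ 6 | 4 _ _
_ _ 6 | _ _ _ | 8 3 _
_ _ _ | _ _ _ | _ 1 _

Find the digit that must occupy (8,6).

(3,6) = 2: row 3 has {1,4,5,9}; col 6 has {1,6,7}; box has {1,3,5,6,8} → only 2 remains.
(1,6) = 4: row 1 has {1,6,9}; col 6 has {1,2,6,7}; box has {1,2,3,5,6,8} → only 4 remains.
(2,6) = 9: row 2 has {1,2,3,8}; col 6 has {1,2,4,6,7}; box has {1,2,3,4,5,6,8} → only 9 remains.
(3,5) = 7: row 3 has {1,2,4,5,9}; col 5 has {1,3}; box has {1,2,3,4,5,6,8,9} → only 7 remains.
(8,6) = 5: row 8 has {3,6,8}; col 6 has {1,2,4,6,7,9}; box has {6} → only 5 remains.

5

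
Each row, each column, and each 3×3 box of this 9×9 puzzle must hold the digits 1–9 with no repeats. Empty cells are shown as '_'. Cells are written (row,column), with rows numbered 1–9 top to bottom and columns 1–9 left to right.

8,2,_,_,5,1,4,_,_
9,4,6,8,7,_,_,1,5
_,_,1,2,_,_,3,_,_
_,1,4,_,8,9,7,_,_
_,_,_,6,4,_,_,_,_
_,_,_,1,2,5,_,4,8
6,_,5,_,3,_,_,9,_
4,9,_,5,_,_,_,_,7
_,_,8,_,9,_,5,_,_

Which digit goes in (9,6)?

(2,6) = 3: row 2 has {1,4,5,6,7,8,9}; col 6 has {1,5,9}; box has {1,2,5,7,8} → only 3 remains.
(2,7) = 2: row 2 has {1,3,4,5,6,7,8,9}; col 7 has {3,4,5,7}; box has {1,3,4,5} → only 2 remains.
(3,5) = 6: row 3 has {1,2,3}; col 5 has {2,3,4,5,7,8,9}; box has {1,2,3,5,7,8} → only 6 remains.
(3,6) = 4: row 3 has {1,2,3,6}; col 6 has {1,3,5,9}; box has {1,2,3,5,6,7,8} → only 4 remains.
(3,9) = 9: row 3 has {1,2,3,4,6}; col 9 has {5,7,8}; box has {1,2,3,4,5} → only 9 remains.
(4,4) = 3: row 4 has {1,4,7,8,9}; col 4 has {1,2,5,6,8}; box has {1,2,4,5,6,8,9} → only 3 remains.
(5,6) = 7: row 5 has {4,6}; col 6 has {1,3,4,5,9}; box has {1,2,3,4,5,6,8,9} → only 7 remains.
(7,2) = 7: row 7 has {3,5,6,9}; col 2 has {1,2,4,9}; box has {4,5,6,8,9} → only 7 remains.
(7,4) = 4: row 7 has {3,5,6,7,9}; col 4 has {1,2,3,5,6,8}; box has {3,5,9} → only 4 remains.
(8,5) = 1: row 8 has {4,5,7,9}; col 5 has {2,3,4,5,6,7,8,9}; box has {3,4,5,9} → only 1 remains.
(9,2) = 3: row 9 has {5,8,9}; col 2 has {1,2,4,7,9}; box has {4,5,6,7,8,9} → only 3 remains.
(9,4) = 7: row 9 has {3,5,8,9}; col 4 has {1,2,3,4,5,6,8}; box has {1,3,4,5,9} → only 7 remains.
(1,4) = 9: row 1 has {1,2,4,5,8}; col 4 has {1,2,3,4,5,6,7,8}; box has {1,2,3,4,5,6,7,8} → only 9 remains.
(1,9) = 6: row 1 has {1,2,4,5,8,9}; col 9 has {5,7,8,9}; box has {1,2,3,4,5,9} → only 6 remains.
(3,2) = 5: row 3 has {1,2,3,4,6,9}; col 2 has {1,2,3,4,7,9}; box has {1,2,4,6,8,9} → only 5 remains.
(4,9) = 2: row 4 has {1,3,4,7,8,9}; col 9 has {5,6,7,8,9}; box has {4,7,8} → only 2 remains.
(5,2) = 8: row 5 has {4,6,7}; col 2 has {1,2,3,4,5,7,9}; box has {1,4} → only 8 remains.
(6,2) = 6: row 6 has {1,2,4,5,8}; col 2 has {1,2,3,4,5,7,8,9}; box has {1,4,8} → only 6 remains.
(6,7) = 9: row 6 has {1,2,4,5,6,8}; col 7 has {2,3,4,5,7}; box has {2,4,7,8} → only 9 remains.
(7,9) = 1: row 7 has {3,4,5,6,7,9}; col 9 has {2,5,6,7,8,9}; box has {5,7,9} → only 1 remains.
(8,3) = 2: row 8 has {1,4,5,7,9}; col 3 has {1,4,5,6,8}; box has {3,4,5,6,7,8,9} → only 2 remains.
(9,1) = 1: row 9 has {3,5,7,8,9}; col 1 has {4,6,8,9}; box has {2,3,4,5,6,7,8,9} → only 1 remains.
(9,9) = 4: row 9 has {1,3,5,7,8,9}; col 9 has {1,2,5,6,7,8,9}; box has {1,5,7,9} → only 4 remains.
(1,8) = 7: row 1 has {1,2,4,5,6,8,9}; col 8 has {1,4,9}; box has {1,2,3,4,5,6,9} → only 7 remains.
(3,1) = 7: row 3 has {1,2,3,4,5,6,9}; col 1 has {1,4,6,8,9}; box has {1,2,4,5,6,8,9} → only 7 remains.
(3,8) = 8: row 3 has {1,2,3,4,5,6,7,9}; col 8 has {1,4,7,9}; box has {1,2,3,4,5,6,7,9} → only 8 remains.
(4,1) = 5: row 4 has {1,2,3,4,7,8,9}; col 1 has {1,4,6,7,8,9}; box has {1,4,6,8} → only 5 remains.
(4,8) = 6: row 4 has {1,2,3,4,5,7,8,9}; col 8 has {1,4,7,8,9}; box has {2,4,7,8,9} → only 6 remains.
(5,7) = 1: row 5 has {4,6,7,8}; col 7 has {2,3,4,5,7,9}; box has {2,4,6,7,8,9} → only 1 remains.
(5,9) = 3: row 5 has {1,4,6,7,8}; col 9 has {1,2,4,5,6,7,8,9}; box has {1,2,4,6,7,8,9} → only 3 remains.
(6,1) = 3: row 6 has {1,2,4,5,6,8,9}; col 1 has {1,4,5,6,7,8,9}; box has {1,4,5,6,8} → only 3 remains.
(6,3) = 7: row 6 has {1,2,3,4,5,6,8,9}; col 3 has {1,2,4,5,6,8}; box has {1,3,4,5,6,8} → only 7 remains.
(7,7) = 8: row 7 has {1,3,4,5,6,7,9}; col 7 has {1,2,3,4,5,7,9}; box has {1,4,5,7,9} → only 8 remains.
(8,7) = 6: row 8 has {1,2,4,5,7,9}; col 7 has {1,2,3,4,5,7,8,9}; box has {1,4,5,7,8,9} → only 6 remains.
(8,8) = 3: row 8 has {1,2,4,5,6,7,9}; col 8 has {1,4,6,7,8,9}; box has {1,4,5,6,7,8,9} → only 3 remains.
(9,8) = 2: row 9 has {1,3,4,5,7,8,9}; col 8 has {1,3,4,6,7,8,9}; box has {1,3,4,5,6,7,8,9} → only 2 remains.
(1,3) = 3: row 1 has {1,2,4,5,6,7,8,9}; col 3 has {1,2,4,5,6,7,8}; box has {1,2,4,5,6,7,8,9} → only 3 remains.
(5,1) = 2: row 5 has {1,3,4,6,7,8}; col 1 has {1,3,4,5,6,7,8,9}; box has {1,3,4,5,6,7,8} → only 2 remains.
(5,3) = 9: row 5 has {1,2,3,4,6,7,8}; col 3 has {1,2,3,4,5,6,7,8}; box has {1,2,3,4,5,6,7,8} → only 9 remains.
(5,8) = 5: row 5 has {1,2,3,4,6,7,8,9}; col 8 has {1,2,3,4,6,7,8,9}; box has {1,2,3,4,6,7,8,9} → only 5 remains.
(7,6) = 2: row 7 has {1,3,4,5,6,7,8,9}; col 6 has {1,3,4,5,7,9}; box has {1,3,4,5,7,9} → only 2 remains.
(8,6) = 8: row 8 has {1,2,3,4,5,6,7,9}; col 6 has {1,2,3,4,5,7,9}; box has {1,2,3,4,5,7,9} → only 8 remains.
(9,6) = 6: row 9 has {1,2,3,4,5,7,8,9}; col 6 has {1,2,3,4,5,7,8,9}; box has {1,2,3,4,5,7,8,9} → only 6 remains.

6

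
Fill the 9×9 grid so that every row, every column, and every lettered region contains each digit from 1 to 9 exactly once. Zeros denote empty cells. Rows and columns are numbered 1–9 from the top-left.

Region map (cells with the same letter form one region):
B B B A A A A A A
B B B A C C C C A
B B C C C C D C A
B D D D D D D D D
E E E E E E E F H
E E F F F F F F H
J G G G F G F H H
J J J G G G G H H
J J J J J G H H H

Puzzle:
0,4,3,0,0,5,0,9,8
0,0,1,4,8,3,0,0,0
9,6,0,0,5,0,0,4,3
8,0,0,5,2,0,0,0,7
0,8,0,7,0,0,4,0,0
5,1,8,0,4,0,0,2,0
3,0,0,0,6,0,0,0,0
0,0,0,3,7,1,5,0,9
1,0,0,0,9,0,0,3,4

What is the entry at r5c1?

6

r1c5 = 1: row 1 has {3,4,5,8,9}; col 5 has {2,4,5,6,7,8,9}; region has {3,4,5,8,9} → only 1 remains.
r5c5 = 3: row 5 has {4,7,8}; col 5 has {1,2,4,5,6,7,8,9}; region has {1,4,5,7,8} → only 3 remains.
r6c4 = 9: row 6 has {1,2,4,5,8}; col 4 has {3,4,5,7}; region has {2,4,6,8} → only 9 remains.
r6c6 = 7: row 6 has {1,2,4,5,8,9}; col 6 has {1,3,5}; region has {2,4,6,8,9} → only 7 remains.
r6c7 = 3: row 6 has {1,2,4,5,7,8,9}; col 7 has {4,5}; region has {2,4,6,7,8,9} → only 3 remains.
r6c9 = 6: row 6 has {1,2,3,4,5,7,8,9}; col 9 has {3,4,7,8,9}; region has {3,4,9} → only 6 remains.
r7c7 = 1: row 7 has {3,6}; col 7 has {3,4,5}; region has {2,3,4,6,7,8,9} → only 1 remains.
r8c2 = 2: row 8 has {1,3,5,7,9}; col 2 has {1,4,6,8}; region has {1,3,9} → only 2 remains.
r8c8 = 8: row 8 has {1,2,3,5,7,9}; col 8 has {2,3,4,9}; region has {3,4,6,9} → only 8 remains.
r2c9 = 2: row 2 has {1,3,4,8}; col 9 has {3,4,6,7,8,9}; region has {1,3,4,5,8,9} → only 2 remains.
r3c6 = 2: row 3 has {3,4,5,6,9}; col 6 has {1,3,5,7}; region has {3,4,5,8} → only 2 remains.
r3c7 = 8: row 3 has {2,3,4,5,6,9}; col 7 has {1,3,4,5}; region has {2,5,7} → only 8 remains.
r5c8 = 5: row 5 has {3,4,7,8}; col 8 has {2,3,4,8,9}; region has {1,2,3,4,6,7,8,9} → only 5 remains.
r5c9 = 1: row 5 has {3,4,5,7,8}; col 9 has {2,3,4,6,7,8,9}; region has {3,4,6,8,9} → only 1 remains.
r7c2 = 9: row 7 has {1,3,6}; col 2 has {1,2,4,6,8}; region has {1,3,5,7} → only 9 remains.
r7c8 = 7: row 7 has {1,3,6,9}; col 8 has {2,3,4,5,8,9}; region has {1,3,4,6,8,9} → only 7 remains.
r7c9 = 5: row 7 has {1,3,6,7,9}; col 9 has {1,2,3,4,6,7,8,9}; region has {1,3,4,6,7,8,9} → only 5 remains.
r9c7 = 2: row 9 has {1,3,4,9}; col 7 has {1,3,4,5,8}; region has {1,3,4,5,6,7,8,9} → only 2 remains.
r1c4 = 6: row 1 has {1,3,4,5,8,9}; col 4 has {3,4,5,7,9}; region has {1,2,3,4,5,8,9} → only 6 remains.
r1c7 = 7: row 1 has {1,3,4,5,6,8,9}; col 7 has {1,2,3,4,5,8}; region has {1,2,3,4,5,6,8,9} → only 7 remains.
r2c1 = 7: row 2 has {1,2,3,4,8}; col 1 has {1,3,5,8,9}; region has {1,3,4,6,8,9} → only 7 remains.
r2c2 = 5: row 2 has {1,2,3,4,7,8}; col 2 has {1,2,4,6,8,9}; region has {1,3,4,6,7,8,9} → only 5 remains.
r2c8 = 6: row 2 has {1,2,3,4,5,7,8}; col 8 has {2,3,4,5,7,8,9}; region has {2,3,4,5,8} → only 6 remains.
r3c3 = 7: row 3 has {2,3,4,5,6,8,9}; col 3 has {1,3,8}; region has {2,3,4,5,6,8} → only 7 remains.
r3c4 = 1: row 3 has {2,3,4,5,6,7,8,9}; col 4 has {3,4,5,6,7,9}; region has {2,3,4,5,6,7,8} → only 1 remains.
r4c2 = 3: row 4 has {2,5,7,8}; col 2 has {1,2,4,5,6,8,9}; region has {2,5,7,8} → only 3 remains.
r4c8 = 1: row 4 has {2,3,5,7,8}; col 8 has {2,3,4,5,6,7,8,9}; region has {2,3,5,7,8} → only 1 remains.
r9c2 = 7: row 9 has {1,2,3,4,9}; col 2 has {1,2,3,4,5,6,8,9}; region has {1,2,3,9} → only 7 remains.
r9c4 = 8: row 9 has {1,2,3,4,7,9}; col 4 has {1,3,4,5,6,7,9}; region has {1,2,3,7,9} → only 8 remains.
r9c6 = 6: row 9 has {1,2,3,4,7,8,9}; col 6 has {1,2,3,5,7}; region has {1,3,5,7,9} → only 6 remains.
r1c1 = 2: row 1 has {1,3,4,5,6,7,8,9}; col 1 has {1,3,5,7,8,9}; region has {1,3,4,5,6,7,8,9} → only 2 remains.
r2c7 = 9: row 2 has {1,2,3,4,5,6,7,8}; col 7 has {1,2,3,4,5,7,8}; region has {1,2,3,4,5,6,7,8} → only 9 remains.
r4c7 = 6: row 4 has {1,2,3,5,7,8}; col 7 has {1,2,3,4,5,7,8,9}; region has {1,2,3,5,7,8} → only 6 remains.
r5c1 = 6: row 5 has {1,3,4,5,7,8}; col 1 has {1,2,3,5,7,8,9}; region has {1,3,4,5,7,8} → only 6 remains.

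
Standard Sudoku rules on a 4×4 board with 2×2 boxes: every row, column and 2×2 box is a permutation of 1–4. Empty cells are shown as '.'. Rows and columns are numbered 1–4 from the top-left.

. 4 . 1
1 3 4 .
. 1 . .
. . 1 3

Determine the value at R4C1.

R1C1 = 2 (sole candidate).
R1C3 = 3 (sole candidate).
R2C4 = 2 (sole candidate).
R3C3 = 2 (sole candidate).
R3C4 = 4 (sole candidate).
R4C1 = 4: row 4 has {1,3}; col 1 has {1,2}; box has {1} → only 4 remains.

4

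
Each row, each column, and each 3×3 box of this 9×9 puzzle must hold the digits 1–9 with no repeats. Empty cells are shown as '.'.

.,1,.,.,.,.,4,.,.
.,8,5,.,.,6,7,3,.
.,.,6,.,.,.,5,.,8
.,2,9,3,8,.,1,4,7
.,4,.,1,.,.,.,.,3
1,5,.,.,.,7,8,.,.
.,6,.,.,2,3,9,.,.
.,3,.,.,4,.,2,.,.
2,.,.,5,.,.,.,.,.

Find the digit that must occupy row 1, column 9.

6

row 4, column 1 = 6 (sole candidate).
row 4, column 6 = 5 (sole candidate).
row 5, column 7 = 6 (sole candidate).
row 6, column 3 = 3 (sole candidate).
row 9, column 7 = 3 (sole candidate).
row 5, column 5 = 9 (sole candidate).
row 5, column 6 = 2 (sole candidate).
row 5, column 8 = 5 (sole candidate).
row 6, column 5 = 6 (sole candidate).
row 2, column 5 = 1 (sole candidate).
row 6, column 4 = 4 (sole candidate).
row 9, column 5 = 7 (sole candidate).
row 3, column 5 = 3 (sole candidate).
row 7, column 4 = 8 (sole candidate).
row 9, column 2 = 9 (sole candidate).
row 9, column 6 = 1 (sole candidate).
row 1, column 5 = 5 (sole candidate).
row 3, column 2 = 7 (sole candidate).
row 8, column 6 = 9 (sole candidate).
row 1, column 3 = 2 (sole candidate).
row 1, column 6 = 8 (sole candidate).
row 3, column 6 = 4 (sole candidate).
row 8, column 4 = 6 (sole candidate).
row 3, column 1 = 9 (sole candidate).
row 3, column 4 = 2 (sole candidate).
row 3, column 8 = 1 (sole candidate).
row 7, column 8 = 7 (sole candidate).
row 8, column 8 = 8 (sole candidate).
row 9, column 8 = 6 (sole candidate).
row 9, column 9 = 4 (sole candidate).
row 1, column 1 = 3 (sole candidate).
row 1, column 8 = 9 (sole candidate).
row 1, column 9 = 6: row 1 has {1,2,3,4,5,8,9}; col 9 has {3,4,7,8}; box has {1,3,4,5,7,8,9} → only 6 remains.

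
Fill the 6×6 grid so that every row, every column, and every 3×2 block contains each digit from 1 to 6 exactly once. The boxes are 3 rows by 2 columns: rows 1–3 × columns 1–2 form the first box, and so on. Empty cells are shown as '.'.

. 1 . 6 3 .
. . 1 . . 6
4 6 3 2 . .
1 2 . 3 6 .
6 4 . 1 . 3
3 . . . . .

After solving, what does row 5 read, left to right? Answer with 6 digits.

row 6, column 2 = 5 (sole candidate).
row 6, column 4 = 4 (sole candidate).
row 2, column 2 = 3 (sole candidate).
row 2, column 4 = 5 (sole candidate).
row 4, column 3 = 5 (sole candidate).
row 4, column 6 = 4 (sole candidate).
row 5, column 3 = 2: row 5 has {1,3,4,6}; col 3 has {1,3,5}; box has {1,3,4,5} → only 2 remains.
row 5, column 5 = 5: row 5 has {1,2,3,4,6}; col 5 has {3,6}; box has {3,4,6} → only 5 remains.

642153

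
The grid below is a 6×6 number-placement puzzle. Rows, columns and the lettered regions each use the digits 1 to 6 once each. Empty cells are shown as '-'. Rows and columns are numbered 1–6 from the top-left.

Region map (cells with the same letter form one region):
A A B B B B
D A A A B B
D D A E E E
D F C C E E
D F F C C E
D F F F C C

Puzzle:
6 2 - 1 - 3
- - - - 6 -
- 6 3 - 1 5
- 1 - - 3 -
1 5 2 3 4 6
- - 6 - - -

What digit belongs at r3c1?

r1c5 = 5 (sole candidate).
r2c2 = 4 (sole candidate).
r2c4 = 5 (sole candidate).
r2c6 = 2 (sole candidate).
r4c3 = 5 (sole candidate).
r4c6 = 4 (sole candidate).
r6c2 = 3 (sole candidate).
r6c4 = 4 (sole candidate).
r6c5 = 2 (sole candidate).
r6c6 = 1 (sole candidate).
r1c3 = 4 (sole candidate).
r2c1 = 3 (sole candidate).
r2c3 = 1 (sole candidate).
r3c4 = 2 (sole candidate).
r4c1 = 2 (sole candidate).
r4c4 = 6 (sole candidate).
r6c1 = 5 (sole candidate).
r3c1 = 4: row 3 has {1,2,3,5,6}; col 1 has {1,2,3,5,6}; region has {1,2,3,5,6} → only 4 remains.

4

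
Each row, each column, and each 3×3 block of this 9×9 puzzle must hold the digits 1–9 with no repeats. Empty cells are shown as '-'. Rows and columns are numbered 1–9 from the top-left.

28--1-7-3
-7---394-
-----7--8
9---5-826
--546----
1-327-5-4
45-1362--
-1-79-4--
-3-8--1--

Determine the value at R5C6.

9

R3C7 = 6: row 3 has {7,8}; col 7 has {1,2,4,5,7,8,9}; box has {3,4,7,8,9} → only 6 remains.
R4C2 = 4: row 4 has {2,5,6,8,9}; col 2 has {1,3,5,7,8}; box has {1,3,5,9} → only 4 remains.
R4C3 = 7: row 4 has {2,4,5,6,8,9}; col 3 has {3,5}; box has {1,3,4,5,9} → only 7 remains.
R4C4 = 3: row 4 has {2,4,5,6,7,8,9}; col 4 has {1,2,4,7,8}; box has {2,4,5,6,7} → only 3 remains.
R4C6 = 1: row 4 has {2,3,4,5,6,7,8,9}; col 6 has {3,6,7}; box has {2,3,4,5,6,7} → only 1 remains.
R5C1 = 8: row 5 has {4,5,6}; col 1 has {1,2,4,9}; box has {1,3,4,5,7,9} → only 8 remains.
R5C2 = 2: row 5 has {4,5,6,8}; col 2 has {1,3,4,5,7,8}; box has {1,3,4,5,7,8,9} → only 2 remains.
R5C6 = 9: row 5 has {2,4,5,6,8}; col 6 has {1,3,6,7}; box has {1,2,3,4,5,6,7} → only 9 remains.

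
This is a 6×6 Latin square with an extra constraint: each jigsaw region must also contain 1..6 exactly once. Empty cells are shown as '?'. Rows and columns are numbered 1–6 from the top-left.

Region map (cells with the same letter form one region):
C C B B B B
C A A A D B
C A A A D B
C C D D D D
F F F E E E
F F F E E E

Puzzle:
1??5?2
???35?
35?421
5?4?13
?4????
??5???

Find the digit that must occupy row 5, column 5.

row 1, column 2 = 6: row 1 has {1,2,5}; col 2 has {4,5}; region has {1,3,5} → only 6 remains.
row 1, column 3 = 3: row 1 has {1,2,5,6}; col 3 has {4,5}; region has {1,2,5} → only 3 remains.
row 1, column 5 = 4: row 1 has {1,2,3,5,6}; col 5 has {1,2,5}; region has {1,2,3,5} → only 4 remains.
row 2, column 6 = 6: row 2 has {3,5}; col 6 has {1,2,3}; region has {1,2,3,4,5} → only 6 remains.
row 3, column 3 = 6: row 3 has {1,2,3,4,5}; col 3 has {3,4,5}; region has {3,4,5} → only 6 remains.
row 4, column 2 = 2: row 4 has {1,3,4,5}; col 2 has {4,5,6}; region has {1,3,5,6} → only 2 remains.
row 4, column 4 = 6: row 4 has {1,2,3,4,5}; col 4 has {3,4,5}; region has {1,2,3,4,5} → only 6 remains.
row 5, column 6 = 5: row 5 has {4}; col 6 has {1,2,3,6}; region has {} → only 5 remains.
row 6, column 6 = 4: row 6 has {5}; col 6 has {1,2,3,5,6}; region has {5} → only 4 remains.
row 2, column 1 = 4: row 2 has {3,5,6}; col 1 has {1,3,5}; region has {1,2,3,5,6} → only 4 remains.
row 2, column 2 = 1: row 2 has {3,4,5,6}; col 2 has {2,4,5,6}; region has {3,4,5,6} → only 1 remains.
row 2, column 3 = 2: row 2 has {1,3,4,5,6}; col 3 has {3,4,5,6}; region has {1,3,4,5,6} → only 2 remains.
row 5, column 3 = 1: row 5 has {4,5}; col 3 has {2,3,4,5,6}; region has {4,5} → only 1 remains.
row 5, column 4 = 2: row 5 has {1,4,5}; col 4 has {3,4,5,6}; region has {4,5} → only 2 remains.
row 6, column 2 = 3: row 6 has {4,5}; col 2 has {1,2,4,5,6}; region has {1,4,5} → only 3 remains.
row 6, column 4 = 1: row 6 has {3,4,5}; col 4 has {2,3,4,5,6}; region has {2,4,5} → only 1 remains.
row 6, column 5 = 6: row 6 has {1,3,4,5}; col 5 has {1,2,4,5}; region has {1,2,4,5} → only 6 remains.
row 5, column 1 = 6: row 5 has {1,2,4,5}; col 1 has {1,3,4,5}; region has {1,3,4,5} → only 6 remains.
row 5, column 5 = 3: row 5 has {1,2,4,5,6}; col 5 has {1,2,4,5,6}; region has {1,2,4,5,6} → only 3 remains.

3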